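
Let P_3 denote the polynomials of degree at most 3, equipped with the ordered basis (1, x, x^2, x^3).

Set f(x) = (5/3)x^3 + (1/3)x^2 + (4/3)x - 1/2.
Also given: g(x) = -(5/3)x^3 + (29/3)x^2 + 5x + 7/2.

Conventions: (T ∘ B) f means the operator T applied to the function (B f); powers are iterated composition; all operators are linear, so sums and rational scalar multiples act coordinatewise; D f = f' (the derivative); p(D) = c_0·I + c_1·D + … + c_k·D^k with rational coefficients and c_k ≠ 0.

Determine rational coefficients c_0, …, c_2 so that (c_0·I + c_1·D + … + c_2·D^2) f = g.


c_0 = -1, c_1 = 2, c_2 = 1/2

D^0 f = (5/3)x^3 + (1/3)x^2 + (4/3)x - 1/2
D^1 f = 5x^2 + (2/3)x + 4/3
D^2 f = 10x + 2/3
matching coefficients of g against c_0 f + c_1 Df + … from the top degree down determines the c_i
solution: c_0 = -1, c_1 = 2, c_2 = 1/2


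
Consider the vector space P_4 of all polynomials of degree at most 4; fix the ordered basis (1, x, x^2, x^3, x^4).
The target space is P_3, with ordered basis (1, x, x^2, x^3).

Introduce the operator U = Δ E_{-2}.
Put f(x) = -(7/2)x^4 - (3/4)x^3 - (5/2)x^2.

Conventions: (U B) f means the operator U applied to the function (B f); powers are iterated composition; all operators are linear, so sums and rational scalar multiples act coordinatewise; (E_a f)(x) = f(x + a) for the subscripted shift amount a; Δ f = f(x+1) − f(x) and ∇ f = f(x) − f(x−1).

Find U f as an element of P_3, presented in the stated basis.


E_{-2} f = -(7/2)x^4 + (109/4)x^3 - 82x^2 + 113x - 60
Δ E_{-2} f = -14x^3 + (243/4)x^2 - (385/4)x + 219/4

the image equals g(x) = -14x^3 + (243/4)x^2 - (385/4)x + 219/4


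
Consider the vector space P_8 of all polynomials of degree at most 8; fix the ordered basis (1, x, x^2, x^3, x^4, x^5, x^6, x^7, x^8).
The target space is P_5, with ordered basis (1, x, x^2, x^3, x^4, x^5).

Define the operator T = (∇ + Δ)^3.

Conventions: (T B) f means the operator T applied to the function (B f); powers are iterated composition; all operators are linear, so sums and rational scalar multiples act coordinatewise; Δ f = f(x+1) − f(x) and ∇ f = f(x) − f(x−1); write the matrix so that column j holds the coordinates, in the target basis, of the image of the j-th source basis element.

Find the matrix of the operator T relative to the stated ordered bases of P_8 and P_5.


image of 1: 0
image of x: 0
image of x^2: 0
image of x^3: 48
image of x^4: 192x
image of x^5: 480x^2 + 480
image of x^6: 960x^3 + 2880x
image of x^7: 1680x^4 + 10080x^2 + 4368
image of x^8: 2688x^5 + 26880x^3 + 34944x
each image's coordinates form column j of the matrix

the matrix is [[0, 0, 0, 48, 0, 480, 0, 4368, 0]; [0, 0, 0, 0, 192, 0, 2880, 0, 34944]; [0, 0, 0, 0, 0, 480, 0, 10080, 0]; [0, 0, 0, 0, 0, 0, 960, 0, 26880]; [0, 0, 0, 0, 0, 0, 0, 1680, 0]; [0, 0, 0, 0, 0, 0, 0, 0, 2688]] (rows listed top to bottom)


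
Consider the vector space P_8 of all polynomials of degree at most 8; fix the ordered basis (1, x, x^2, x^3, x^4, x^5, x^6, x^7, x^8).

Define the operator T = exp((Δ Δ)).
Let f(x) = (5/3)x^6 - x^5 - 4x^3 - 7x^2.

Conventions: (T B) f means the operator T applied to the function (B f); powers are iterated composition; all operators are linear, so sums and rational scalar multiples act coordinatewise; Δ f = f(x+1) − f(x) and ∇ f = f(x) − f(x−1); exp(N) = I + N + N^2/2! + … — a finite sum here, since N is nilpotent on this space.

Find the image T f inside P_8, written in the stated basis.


the image equals g(x) = (5/3)x^6 - x^5 + 50x^4 + 176x^3 + 583x^2 + 1346x + 4246/3

order-1 term: 50x^4 + 180x^3 + 290x^2 + 206x + 106/3
order-2 term: 300x^2 + 1140x + 1180
order-3 term: 200
the series for exp((Δ Δ)) f terminates at order 3
exp((Δ Δ)) f = (5/3)x^6 - x^5 + 50x^4 + 176x^3 + 583x^2 + 1346x + 4246/3


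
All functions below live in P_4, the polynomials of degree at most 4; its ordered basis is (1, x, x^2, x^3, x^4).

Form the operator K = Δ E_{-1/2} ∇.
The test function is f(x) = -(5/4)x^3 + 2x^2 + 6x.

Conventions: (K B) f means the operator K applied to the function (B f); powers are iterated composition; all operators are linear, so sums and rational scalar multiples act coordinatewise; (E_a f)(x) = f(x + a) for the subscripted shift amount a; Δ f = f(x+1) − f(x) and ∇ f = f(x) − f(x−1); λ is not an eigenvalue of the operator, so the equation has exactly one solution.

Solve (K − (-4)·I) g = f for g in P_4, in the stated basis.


the image equals g(x) = -(5/16)x^3 + (1/2)x^2 + (63/32)x - 31/64

write g with unknown coordinates in the stated basis and equate coefficients in (K − (-4)·I) g = f
solving from the highest basis element down gives g = -(5/16)x^3 + (1/2)x^2 + (63/32)x - 31/64
check: K g = -(15/8)x + 31/16
so K g − (-4)·g = -(5/4)x^3 + 2x^2 + 6x = f ✓


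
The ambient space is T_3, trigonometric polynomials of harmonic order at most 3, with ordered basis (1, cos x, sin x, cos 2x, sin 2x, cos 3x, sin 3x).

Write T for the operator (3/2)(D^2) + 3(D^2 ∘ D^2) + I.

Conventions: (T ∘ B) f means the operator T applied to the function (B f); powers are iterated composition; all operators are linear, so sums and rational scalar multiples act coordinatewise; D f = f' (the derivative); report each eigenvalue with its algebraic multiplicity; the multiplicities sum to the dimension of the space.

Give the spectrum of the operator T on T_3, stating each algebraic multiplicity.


image of 1: 1
image of cos x: (5/2)cos x
image of sin x: (5/2)sin x
image of cos 2x: 43cos 2x
image of sin 2x: 43sin 2x
image of cos 3x: (461/2)cos 3x
image of sin 3x: (461/2)sin 3x
the matrix is diagonal; its diagonal is (1, 5/2, 5/2, 43, 43, 461/2, 461/2)
for a triangular matrix the eigenvalues are the diagonal entries, with algebraic multiplicity their repetition count

λ = 1 (multiplicity 1), λ = 5/2 (multiplicity 2), λ = 43 (multiplicity 2), λ = 461/2 (multiplicity 2)


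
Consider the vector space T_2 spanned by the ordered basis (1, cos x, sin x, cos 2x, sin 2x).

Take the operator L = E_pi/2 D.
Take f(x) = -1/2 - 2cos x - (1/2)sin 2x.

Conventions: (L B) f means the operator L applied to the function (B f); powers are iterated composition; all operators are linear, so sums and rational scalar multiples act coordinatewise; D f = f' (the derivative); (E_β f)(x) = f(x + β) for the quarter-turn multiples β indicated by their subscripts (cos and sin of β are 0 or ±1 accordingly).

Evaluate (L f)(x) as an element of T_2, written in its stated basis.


D f = 2sin x - cos 2x
E_pi/2 D f = 2cos x + cos 2x

the image equals g(x) = 2cos x + cos 2x


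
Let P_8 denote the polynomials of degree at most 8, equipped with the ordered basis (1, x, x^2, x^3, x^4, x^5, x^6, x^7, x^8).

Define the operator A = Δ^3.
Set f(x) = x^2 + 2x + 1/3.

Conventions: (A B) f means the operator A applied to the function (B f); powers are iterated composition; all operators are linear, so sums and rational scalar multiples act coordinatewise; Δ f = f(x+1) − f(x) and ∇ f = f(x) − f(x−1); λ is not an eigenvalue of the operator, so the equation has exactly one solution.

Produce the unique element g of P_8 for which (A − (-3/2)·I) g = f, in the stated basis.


the result is g(x) = (2/3)x^2 + (4/3)x + 2/9

write g with unknown coordinates in the stated basis and equate coefficients in (A − (-3/2)·I) g = f
solving from the highest basis element down gives g = (2/3)x^2 + (4/3)x + 2/9
check: A g = 0
so A g − (-3/2)·g = x^2 + 2x + 1/3 = f ✓


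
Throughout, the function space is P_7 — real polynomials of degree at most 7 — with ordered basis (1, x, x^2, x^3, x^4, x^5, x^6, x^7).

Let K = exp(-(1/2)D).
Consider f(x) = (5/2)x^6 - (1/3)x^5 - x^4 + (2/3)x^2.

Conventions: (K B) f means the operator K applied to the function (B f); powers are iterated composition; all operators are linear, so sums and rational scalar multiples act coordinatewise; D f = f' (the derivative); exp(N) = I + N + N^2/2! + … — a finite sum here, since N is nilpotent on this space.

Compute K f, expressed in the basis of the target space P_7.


the result is g(x) = (5/2)x^6 - (47/6)x^5 + (221/24)x^4 - (61/12)x^3 + (185/96)x^2 - (71/96)x + 59/384

order-1 term: -(15/2)x^5 + (5/6)x^4 + 2x^3 - (2/3)x
order-2 term: (75/8)x^4 - (5/6)x^3 - (3/2)x^2 + 1/6
order-3 term: -(25/4)x^3 + (5/12)x^2 + (1/2)x
order-4 term: (75/32)x^2 - (5/48)x - 1/16
order-5 term: -(15/32)x + 1/96
order-6 term: 5/128
the series for exp(-(1/2)D) f terminates at order 6
exp(-(1/2)D) f = (5/2)x^6 - (47/6)x^5 + (221/24)x^4 - (61/12)x^3 + (185/96)x^2 - (71/96)x + 59/384


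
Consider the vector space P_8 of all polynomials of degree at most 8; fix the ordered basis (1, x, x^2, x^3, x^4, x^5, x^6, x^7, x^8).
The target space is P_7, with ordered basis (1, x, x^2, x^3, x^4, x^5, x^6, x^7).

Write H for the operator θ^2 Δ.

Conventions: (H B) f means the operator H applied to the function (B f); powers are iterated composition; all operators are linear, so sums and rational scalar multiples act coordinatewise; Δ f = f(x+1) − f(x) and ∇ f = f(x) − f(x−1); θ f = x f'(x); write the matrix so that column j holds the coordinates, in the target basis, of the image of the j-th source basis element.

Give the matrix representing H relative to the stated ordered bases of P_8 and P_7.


the matrix is [[0, 0, 0, 0, 0, 0, 0, 0, 0]; [0, 0, 2, 3, 4, 5, 6, 7, 8]; [0, 0, 0, 12, 24, 40, 60, 84, 112]; [0, 0, 0, 0, 36, 90, 180, 315, 504]; [0, 0, 0, 0, 0, 80, 240, 560, 1120]; [0, 0, 0, 0, 0, 0, 150, 525, 1400]; [0, 0, 0, 0, 0, 0, 0, 252, 1008]; [0, 0, 0, 0, 0, 0, 0, 0, 392]] (rows listed top to bottom)

image of 1: 0
image of x: 0
image of x^2: 2x
image of x^3: 12x^2 + 3x
image of x^4: 36x^3 + 24x^2 + 4x
image of x^5: 80x^4 + 90x^3 + 40x^2 + 5x
image of x^6: 150x^5 + 240x^4 + 180x^3 + 60x^2 + 6x
image of x^7: 252x^6 + 525x^5 + 560x^4 + 315x^3 + 84x^2 + 7x
image of x^8: 392x^7 + 1008x^6 + 1400x^5 + 1120x^4 + 504x^3 + 112x^2 + 8x
each image's coordinates form column j of the matrix


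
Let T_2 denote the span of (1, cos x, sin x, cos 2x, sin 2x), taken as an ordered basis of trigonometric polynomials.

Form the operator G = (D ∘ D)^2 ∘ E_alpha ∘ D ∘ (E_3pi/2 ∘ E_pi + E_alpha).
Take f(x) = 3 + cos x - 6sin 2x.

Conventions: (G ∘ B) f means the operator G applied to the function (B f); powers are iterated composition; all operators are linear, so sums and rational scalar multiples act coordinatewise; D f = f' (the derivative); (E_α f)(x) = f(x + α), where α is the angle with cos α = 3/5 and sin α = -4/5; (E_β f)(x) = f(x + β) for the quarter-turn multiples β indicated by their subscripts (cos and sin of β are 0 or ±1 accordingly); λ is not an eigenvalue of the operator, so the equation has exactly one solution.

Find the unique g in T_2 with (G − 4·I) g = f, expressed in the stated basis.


write g with unknown coordinates in the stated basis and equate coefficients in (G − 4·I) g = f
solving from the highest basis element down gives g = -3/4 - (7/26)cos x + (1/26)sin x - (4224/118001)cos 2x + (24339/236002)sin 2x
check: G g = -(1/13)cos x + (2/13)sin x - (16896/118001)cos 2x - (659328/118001)sin 2x
so G g − 4·g = 3 + cos x - 6sin 2x = f ✓

g(x) = -3/4 - (7/26)cos x + (1/26)sin x - (4224/118001)cos 2x + (24339/236002)sin 2x


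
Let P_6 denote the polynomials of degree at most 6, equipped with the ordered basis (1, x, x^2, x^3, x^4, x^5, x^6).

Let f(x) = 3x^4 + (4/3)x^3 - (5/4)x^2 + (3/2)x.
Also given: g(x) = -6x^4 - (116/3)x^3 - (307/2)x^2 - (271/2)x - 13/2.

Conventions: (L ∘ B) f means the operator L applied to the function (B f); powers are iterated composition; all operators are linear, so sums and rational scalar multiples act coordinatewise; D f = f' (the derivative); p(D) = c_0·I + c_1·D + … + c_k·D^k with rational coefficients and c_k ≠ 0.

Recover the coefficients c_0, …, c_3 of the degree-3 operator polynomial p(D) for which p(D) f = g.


D^0 f = 3x^4 + (4/3)x^3 - (5/4)x^2 + (3/2)x
D^1 f = 12x^3 + 4x^2 - (5/2)x + 3/2
D^2 f = 36x^2 + 8x - 5/2
D^3 f = 72x + 8
matching coefficients of g against c_0 f + c_1 Df + … from the top degree down determines the c_i
solution: c_0 = -2, c_1 = -3, c_2 = -4, c_3 = -3/2

c_0 = -2, c_1 = -3, c_2 = -4, c_3 = -3/2


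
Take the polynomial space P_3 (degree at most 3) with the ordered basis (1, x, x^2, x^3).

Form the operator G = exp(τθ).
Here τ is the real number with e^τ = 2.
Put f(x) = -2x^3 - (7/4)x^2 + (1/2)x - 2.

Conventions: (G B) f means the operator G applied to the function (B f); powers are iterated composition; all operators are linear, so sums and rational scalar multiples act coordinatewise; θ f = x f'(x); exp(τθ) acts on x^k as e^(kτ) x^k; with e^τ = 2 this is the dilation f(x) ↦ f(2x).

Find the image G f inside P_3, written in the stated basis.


exp(τθ) x^k = e^(kτ) x^k; with e^τ = 2 this sends x^k to 2^k x^k
x ↦ 2 x
x^2 ↦ 4 x^2
x^3 ↦ 8 x^3
applying this coordinatewise to f: exp(τθ) f = -16x^3 - 7x^2 + x - 2

the image equals g(x) = -16x^3 - 7x^2 + x - 2


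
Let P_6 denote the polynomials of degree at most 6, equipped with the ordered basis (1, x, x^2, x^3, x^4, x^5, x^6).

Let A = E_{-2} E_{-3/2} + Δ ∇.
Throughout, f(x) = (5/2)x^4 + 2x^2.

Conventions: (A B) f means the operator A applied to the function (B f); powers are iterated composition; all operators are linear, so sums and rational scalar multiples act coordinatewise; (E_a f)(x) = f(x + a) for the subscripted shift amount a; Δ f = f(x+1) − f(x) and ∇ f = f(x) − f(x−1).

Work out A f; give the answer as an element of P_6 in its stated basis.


the image equals g(x) = (5/2)x^4 - 35x^3 + (863/4)x^2 - (1771/4)x + 13077/32

E_{-3/2} f = (5/2)x^4 - 15x^3 + (143/4)x^2 - (159/4)x + 549/32
E_{-2} E_{-3/2} f = (5/2)x^4 - 35x^3 + (743/4)x^2 - (1771/4)x + 12789/32
∇ f = 10x^3 - 15x^2 + 14x - 9/2
Δ ∇ f = 30x^2 + 9
(E_{-2} E_{-3/2} + Δ ∇) f = (5/2)x^4 - 35x^3 + (863/4)x^2 - (1771/4)x + 13077/32


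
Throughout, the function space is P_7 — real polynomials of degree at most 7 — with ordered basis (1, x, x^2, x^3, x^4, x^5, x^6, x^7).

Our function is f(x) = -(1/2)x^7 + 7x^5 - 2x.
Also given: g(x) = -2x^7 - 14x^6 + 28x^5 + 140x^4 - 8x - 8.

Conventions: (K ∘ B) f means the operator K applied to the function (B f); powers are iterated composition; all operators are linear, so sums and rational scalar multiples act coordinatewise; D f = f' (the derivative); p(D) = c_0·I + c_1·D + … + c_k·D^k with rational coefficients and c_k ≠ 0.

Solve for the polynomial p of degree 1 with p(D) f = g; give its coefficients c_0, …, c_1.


p(D) = 4·I + 4·D, i.e. c_0 = 4, c_1 = 4

D^0 f = -(1/2)x^7 + 7x^5 - 2x
D^1 f = -(7/2)x^6 + 35x^4 - 2
matching coefficients of g against c_0 f + c_1 Df + … from the top degree down determines the c_i
solution: c_0 = 4, c_1 = 4


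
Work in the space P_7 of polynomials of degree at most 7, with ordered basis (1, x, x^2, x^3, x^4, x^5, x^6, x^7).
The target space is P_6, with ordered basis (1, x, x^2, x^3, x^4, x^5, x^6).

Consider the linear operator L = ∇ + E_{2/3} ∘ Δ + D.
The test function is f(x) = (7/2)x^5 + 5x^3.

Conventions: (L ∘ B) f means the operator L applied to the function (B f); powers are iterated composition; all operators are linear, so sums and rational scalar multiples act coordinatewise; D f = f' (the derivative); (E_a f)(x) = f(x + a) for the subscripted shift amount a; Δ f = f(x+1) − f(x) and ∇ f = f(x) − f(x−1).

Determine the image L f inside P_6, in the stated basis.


the image equals g(x) = (105/2)x^4 + (140/3)x^3 + (695/3)x^2 + (3620/27)x + 6052/81

∇ f = (35/2)x^4 - 35x^3 + 50x^2 - (65/2)x + 17/2
Δ f = (35/2)x^4 + 35x^3 + 50x^2 + (65/2)x + 17/2
E_{2/3} Δ f = (35/2)x^4 + (245/3)x^3 + (500/3)x^2 + (8995/54)x + 10727/162
D f = (35/2)x^4 + 15x^2
(∇ + E_{2/3} ∘ Δ + D) f = (105/2)x^4 + (140/3)x^3 + (695/3)x^2 + (3620/27)x + 6052/81


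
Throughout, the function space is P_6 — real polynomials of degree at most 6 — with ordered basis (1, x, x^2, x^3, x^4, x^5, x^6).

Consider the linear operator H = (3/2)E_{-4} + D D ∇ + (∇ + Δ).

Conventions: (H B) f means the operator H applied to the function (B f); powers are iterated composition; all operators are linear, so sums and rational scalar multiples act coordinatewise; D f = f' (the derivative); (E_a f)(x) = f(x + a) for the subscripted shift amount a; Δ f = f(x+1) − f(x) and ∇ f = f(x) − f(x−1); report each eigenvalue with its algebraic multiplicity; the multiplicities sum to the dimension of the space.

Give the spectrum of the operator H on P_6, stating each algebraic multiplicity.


image of 1: 3/2
image of x: (3/2)x - 4
image of x^2: (3/2)x^2 - 8x + 24
image of x^3: (3/2)x^3 - 12x^2 + 72x - 88
image of x^4: (3/2)x^4 - 16x^3 + 144x^2 - 352x + 372
image of x^5: (3/2)x^5 - 20x^4 + 240x^3 - 880x^2 + 1860x - 1514
image of x^6: (3/2)x^6 - 24x^5 + 360x^4 - 1760x^3 + 5580x^2 - 9084x + 6114
the matrix is upper triangular; its diagonal is (3/2, 3/2, 3/2, 3/2, 3/2, 3/2, 3/2)
for a triangular matrix the eigenvalues are the diagonal entries, with algebraic multiplicity their repetition count

λ = 3/2 (multiplicity 7)


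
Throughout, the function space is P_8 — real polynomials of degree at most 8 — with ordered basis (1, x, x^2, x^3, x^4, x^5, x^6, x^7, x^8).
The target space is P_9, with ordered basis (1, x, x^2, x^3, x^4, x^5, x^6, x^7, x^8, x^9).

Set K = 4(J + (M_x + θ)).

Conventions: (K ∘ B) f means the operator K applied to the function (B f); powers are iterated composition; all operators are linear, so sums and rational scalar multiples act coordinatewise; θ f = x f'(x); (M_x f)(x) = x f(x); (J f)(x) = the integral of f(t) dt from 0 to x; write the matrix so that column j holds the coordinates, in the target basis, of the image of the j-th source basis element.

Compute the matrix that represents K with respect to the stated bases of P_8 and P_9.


the matrix is [[0, 0, 0, 0, 0, 0, 0, 0, 0]; [8, 4, 0, 0, 0, 0, 0, 0, 0]; [0, 6, 8, 0, 0, 0, 0, 0, 0]; [0, 0, 16/3, 12, 0, 0, 0, 0, 0]; [0, 0, 0, 5, 16, 0, 0, 0, 0]; [0, 0, 0, 0, 24/5, 20, 0, 0, 0]; [0, 0, 0, 0, 0, 14/3, 24, 0, 0]; [0, 0, 0, 0, 0, 0, 32/7, 28, 0]; [0, 0, 0, 0, 0, 0, 0, 9/2, 32]; [0, 0, 0, 0, 0, 0, 0, 0, 40/9]] (rows listed top to bottom)

image of 1: 8x
image of x: 6x^2 + 4x
image of x^2: (16/3)x^3 + 8x^2
image of x^3: 5x^4 + 12x^3
image of x^4: (24/5)x^5 + 16x^4
image of x^5: (14/3)x^6 + 20x^5
image of x^6: (32/7)x^7 + 24x^6
image of x^7: (9/2)x^8 + 28x^7
image of x^8: (40/9)x^9 + 32x^8
each image's coordinates form column j of the matrix


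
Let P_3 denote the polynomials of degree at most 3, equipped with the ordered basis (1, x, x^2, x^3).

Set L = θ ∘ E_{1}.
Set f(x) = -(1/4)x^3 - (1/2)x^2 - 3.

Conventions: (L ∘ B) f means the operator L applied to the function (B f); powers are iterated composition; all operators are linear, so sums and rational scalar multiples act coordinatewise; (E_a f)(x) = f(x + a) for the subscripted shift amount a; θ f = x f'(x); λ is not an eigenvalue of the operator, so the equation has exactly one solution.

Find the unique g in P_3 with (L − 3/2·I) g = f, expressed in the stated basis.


the image equals g(x) = -(1/6)x^3 + x^2 + 3x + 2

write g with unknown coordinates in the stated basis and equate coefficients in (L − 3/2·I) g = f
solving from the highest basis element down gives g = -(1/6)x^3 + x^2 + 3x + 2
check: L g = -(1/2)x^3 + x^2 + (9/2)x
so L g − 3/2·g = -(1/4)x^3 - (1/2)x^2 - 3 = f ✓


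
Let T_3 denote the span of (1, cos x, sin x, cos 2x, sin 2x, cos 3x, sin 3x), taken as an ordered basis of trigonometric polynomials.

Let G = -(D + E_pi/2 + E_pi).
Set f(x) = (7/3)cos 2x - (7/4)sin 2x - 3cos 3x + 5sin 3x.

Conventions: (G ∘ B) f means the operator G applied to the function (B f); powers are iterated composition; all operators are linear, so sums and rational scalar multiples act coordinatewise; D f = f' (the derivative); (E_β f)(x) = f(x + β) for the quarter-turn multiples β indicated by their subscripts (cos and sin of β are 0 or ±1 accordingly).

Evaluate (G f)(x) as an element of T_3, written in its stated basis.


D f = -(7/2)cos 2x - (14/3)sin 2x + 15cos 3x + 9sin 3x
E_pi/2 f = -(7/3)cos 2x + (7/4)sin 2x - 5cos 3x - 3sin 3x
E_pi f = (7/3)cos 2x - (7/4)sin 2x + 3cos 3x - 5sin 3x
(D + E_pi/2 + E_pi) f = -(7/2)cos 2x - (14/3)sin 2x + 13cos 3x + sin 3x
(-(D + E_pi/2 + E_pi)) f = (7/2)cos 2x + (14/3)sin 2x - 13cos 3x - sin 3x

the result is g(x) = (7/2)cos 2x + (14/3)sin 2x - 13cos 3x - sin 3x


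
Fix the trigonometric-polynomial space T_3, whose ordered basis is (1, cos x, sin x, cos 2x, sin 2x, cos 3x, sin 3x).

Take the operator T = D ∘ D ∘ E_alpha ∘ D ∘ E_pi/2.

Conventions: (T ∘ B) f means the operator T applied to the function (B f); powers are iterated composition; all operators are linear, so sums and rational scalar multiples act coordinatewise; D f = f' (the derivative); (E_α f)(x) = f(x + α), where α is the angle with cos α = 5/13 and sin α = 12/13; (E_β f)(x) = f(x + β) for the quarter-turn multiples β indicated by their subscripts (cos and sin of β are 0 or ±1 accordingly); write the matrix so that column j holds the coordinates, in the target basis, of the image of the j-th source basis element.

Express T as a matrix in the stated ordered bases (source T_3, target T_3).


the matrix is [[0, 0, 0, 0, 0, 0, 0]; [0, 5/13, 12/13, 0, 0, 0, 0]; [0, -12/13, 5/13, 0, 0, 0, 0]; [0, 0, 0, -960/169, -952/169, 0, 0]; [0, 0, 0, 952/169, -960/169, 0, 0]; [0, 0, 0, 0, 0, 54945/2197, 22356/2197]; [0, 0, 0, 0, 0, -22356/2197, 54945/2197]] (rows listed top to bottom)

image of 1: 0
image of cos x: (5/13)cos x - (12/13)sin x
image of sin x: (12/13)cos x + (5/13)sin x
image of cos 2x: -(960/169)cos 2x + (952/169)sin 2x
image of sin 2x: -(952/169)cos 2x - (960/169)sin 2x
image of cos 3x: (54945/2197)cos 3x - (22356/2197)sin 3x
image of sin 3x: (22356/2197)cos 3x + (54945/2197)sin 3x
each image's coordinates form column j of the matrix


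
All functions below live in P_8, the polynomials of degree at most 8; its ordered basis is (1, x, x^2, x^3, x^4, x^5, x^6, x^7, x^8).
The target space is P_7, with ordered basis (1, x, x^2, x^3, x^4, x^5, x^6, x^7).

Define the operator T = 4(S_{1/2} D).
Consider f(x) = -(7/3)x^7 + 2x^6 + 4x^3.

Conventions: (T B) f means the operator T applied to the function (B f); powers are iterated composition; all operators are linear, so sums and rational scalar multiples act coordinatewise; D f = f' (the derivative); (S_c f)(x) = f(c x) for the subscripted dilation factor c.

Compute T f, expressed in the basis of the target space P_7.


the image equals g(x) = -(49/48)x^6 + (3/2)x^5 + 12x^2

D f = -(49/3)x^6 + 12x^5 + 12x^2
S_{1/2} D f = -(49/192)x^6 + (3/8)x^5 + 3x^2
(4(S_{1/2} D)) f = -(49/48)x^6 + (3/2)x^5 + 12x^2


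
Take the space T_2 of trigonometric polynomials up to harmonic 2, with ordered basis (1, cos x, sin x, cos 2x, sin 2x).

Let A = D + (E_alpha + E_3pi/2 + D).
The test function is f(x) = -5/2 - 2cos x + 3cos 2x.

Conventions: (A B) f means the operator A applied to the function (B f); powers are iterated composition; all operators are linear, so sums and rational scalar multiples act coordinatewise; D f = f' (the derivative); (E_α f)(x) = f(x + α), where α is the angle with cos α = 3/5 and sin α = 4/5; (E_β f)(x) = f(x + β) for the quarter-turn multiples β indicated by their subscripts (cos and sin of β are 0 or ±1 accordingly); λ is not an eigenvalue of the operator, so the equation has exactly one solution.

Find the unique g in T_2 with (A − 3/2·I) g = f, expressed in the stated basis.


the image equals g(x) = -5 + (4/9)cos x - (8/9)sin x - (834/3233)cos 2x + (1488/3233)sin 2x

write g with unknown coordinates in the stated basis and equate coefficients in (A − 3/2·I) g = f
solving from the highest basis element down gives g = -5 + (4/9)cos x - (8/9)sin x - (834/3233)cos 2x + (1488/3233)sin 2x
check: A g = -10 - (4/3)cos x - (4/3)sin x + (8448/3233)cos 2x + (2232/3233)sin 2x
so A g − 3/2·g = -5/2 - 2cos x + 3cos 2x = f ✓


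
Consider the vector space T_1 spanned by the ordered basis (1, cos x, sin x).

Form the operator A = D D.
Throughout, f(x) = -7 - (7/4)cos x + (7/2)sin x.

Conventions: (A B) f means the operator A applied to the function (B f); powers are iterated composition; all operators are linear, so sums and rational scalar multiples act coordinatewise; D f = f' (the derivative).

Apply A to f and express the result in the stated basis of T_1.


the image equals g(x) = (7/4)cos x - (7/2)sin x

D f = (7/2)cos x + (7/4)sin x
D D f = (7/4)cos x - (7/2)sin x


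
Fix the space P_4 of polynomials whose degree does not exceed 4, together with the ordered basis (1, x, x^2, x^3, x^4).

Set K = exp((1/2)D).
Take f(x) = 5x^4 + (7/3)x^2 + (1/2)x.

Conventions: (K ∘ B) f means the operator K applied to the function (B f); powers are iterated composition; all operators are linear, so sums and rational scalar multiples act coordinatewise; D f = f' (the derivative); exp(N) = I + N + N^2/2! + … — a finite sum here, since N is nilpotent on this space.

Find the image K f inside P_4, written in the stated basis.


the image equals g(x) = 5x^4 + 10x^3 + (59/6)x^2 + (16/3)x + 55/48

order-1 term: 10x^3 + (7/3)x + 1/4
order-2 term: (15/2)x^2 + 7/12
order-3 term: (5/2)x
order-4 term: 5/16
the series for exp((1/2)D) f terminates at order 4
exp((1/2)D) f = 5x^4 + 10x^3 + (59/6)x^2 + (16/3)x + 55/48


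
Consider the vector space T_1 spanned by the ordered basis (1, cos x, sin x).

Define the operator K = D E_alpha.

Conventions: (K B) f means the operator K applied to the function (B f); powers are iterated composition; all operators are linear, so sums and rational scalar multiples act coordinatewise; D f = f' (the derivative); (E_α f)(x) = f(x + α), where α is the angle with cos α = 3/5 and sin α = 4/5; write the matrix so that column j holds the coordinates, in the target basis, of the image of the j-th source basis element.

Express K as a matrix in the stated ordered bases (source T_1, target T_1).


the matrix is [[0, 0, 0]; [0, -4/5, 3/5]; [0, -3/5, -4/5]] (rows listed top to bottom)

image of 1: 0
image of cos x: -(4/5)cos x - (3/5)sin x
image of sin x: (3/5)cos x - (4/5)sin x
each image's coordinates form column j of the matrix


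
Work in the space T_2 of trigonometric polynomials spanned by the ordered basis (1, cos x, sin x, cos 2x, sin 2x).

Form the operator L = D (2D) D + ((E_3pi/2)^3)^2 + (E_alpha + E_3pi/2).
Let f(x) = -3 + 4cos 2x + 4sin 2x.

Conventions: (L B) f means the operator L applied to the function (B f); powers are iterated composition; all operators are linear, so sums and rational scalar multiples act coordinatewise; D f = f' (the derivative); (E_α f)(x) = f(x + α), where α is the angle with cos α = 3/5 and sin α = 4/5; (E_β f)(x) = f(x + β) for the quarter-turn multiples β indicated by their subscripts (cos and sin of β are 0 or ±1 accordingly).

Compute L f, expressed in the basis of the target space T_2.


the result is g(x) = -9 - (1532/25)cos 2x + (1476/25)sin 2x

D f = 8cos 2x - 8sin 2x
D D f = -16cos 2x - 16sin 2x
(2D) D f = -32cos 2x - 32sin 2x
D (2D) D f = -64cos 2x + 64sin 2x
E_3pi/2 f = -3 - 4cos 2x - 4sin 2x
E_3pi/2 E_3pi/2 f = -3 + 4cos 2x + 4sin 2x
E_3pi/2 E_3pi/2 E_3pi/2 f = -3 - 4cos 2x - 4sin 2x
E_3pi/2 (E_3pi/2)^3 f = -3 + 4cos 2x + 4sin 2x
E_3pi/2 E_3pi/2 (E_3pi/2)^3 f = -3 - 4cos 2x - 4sin 2x
E_3pi/2 E_3pi/2 E_3pi/2 (E_3pi/2)^3 f = -3 + 4cos 2x + 4sin 2x
E_alpha f = -3 + (68/25)cos 2x - (124/25)sin 2x
E_3pi/2 f = -3 - 4cos 2x - 4sin 2x
(E_alpha + E_3pi/2) f = -6 - (32/25)cos 2x - (224/25)sin 2x
(D (2D) D + ((E_3pi/2)^3)^2 + (E_alpha + E_3pi/2)) f = -9 - (1532/25)cos 2x + (1476/25)sin 2x


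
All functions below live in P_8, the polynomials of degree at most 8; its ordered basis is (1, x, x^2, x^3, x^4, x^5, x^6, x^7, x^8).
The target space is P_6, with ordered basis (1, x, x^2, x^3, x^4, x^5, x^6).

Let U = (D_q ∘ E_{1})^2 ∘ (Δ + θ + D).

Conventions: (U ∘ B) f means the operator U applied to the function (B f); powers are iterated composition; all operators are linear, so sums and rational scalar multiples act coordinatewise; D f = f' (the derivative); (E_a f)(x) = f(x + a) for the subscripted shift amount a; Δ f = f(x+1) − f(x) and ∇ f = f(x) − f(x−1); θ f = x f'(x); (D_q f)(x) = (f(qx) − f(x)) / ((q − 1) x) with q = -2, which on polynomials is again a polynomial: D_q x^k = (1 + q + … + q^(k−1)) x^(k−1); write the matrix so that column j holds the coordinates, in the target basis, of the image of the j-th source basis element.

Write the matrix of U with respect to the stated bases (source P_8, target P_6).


the matrix is [[0, 0, -2, 3, 30, 145, 552, 1911, 6290]; [0, 0, 0, -9, -12, -105, -393, -1722, -6450]; [0, 0, 0, 0, -60, 135, 81, 2709, 10386]; [0, 0, 0, 0, 0, -275, 510, -3360, -3340]; [0, 0, 0, 0, 0, 0, -1386, 5313, -14124]; [0, 0, 0, 0, 0, 0, 0, -6321, 27720]; [0, 0, 0, 0, 0, 0, 0, 0, -29240]] (rows listed top to bottom)

image of 1: 0
image of x: 0
image of x^2: -2
image of x^3: -9x + 3
image of x^4: -60x^2 - 12x + 30
image of x^5: -275x^3 + 135x^2 - 105x + 145
image of x^6: -1386x^4 + 510x^3 + 81x^2 - 393x + 552
image of x^7: -6321x^5 + 5313x^4 - 3360x^3 + 2709x^2 - 1722x + 1911
image of x^8: -29240x^6 + 27720x^5 - 14124x^4 - 3340x^3 + 10386x^2 - 6450x + 6290
each image's coordinates form column j of the matrix


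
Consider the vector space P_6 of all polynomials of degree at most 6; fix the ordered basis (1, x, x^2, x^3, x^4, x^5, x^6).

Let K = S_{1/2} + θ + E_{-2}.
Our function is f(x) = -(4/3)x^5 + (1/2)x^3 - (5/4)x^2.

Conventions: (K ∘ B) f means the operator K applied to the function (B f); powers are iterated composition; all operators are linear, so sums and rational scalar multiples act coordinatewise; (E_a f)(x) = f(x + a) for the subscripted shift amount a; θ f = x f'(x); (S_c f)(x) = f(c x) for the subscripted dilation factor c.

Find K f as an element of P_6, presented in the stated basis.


the result is g(x) = -(193/24)x^5 + (40/3)x^4 - (2461/48)x^3 + (4781/48)x^2 - (287/3)x + 101/3

S_{1/2} f = -(1/24)x^5 + (1/16)x^3 - (5/16)x^2
θ f = -(20/3)x^5 + (3/2)x^3 - (5/2)x^2
E_{-2} f = -(4/3)x^5 + (40/3)x^4 - (317/6)x^3 + (1229/12)x^2 - (287/3)x + 101/3
(S_{1/2} + θ + E_{-2}) f = -(193/24)x^5 + (40/3)x^4 - (2461/48)x^3 + (4781/48)x^2 - (287/3)x + 101/3


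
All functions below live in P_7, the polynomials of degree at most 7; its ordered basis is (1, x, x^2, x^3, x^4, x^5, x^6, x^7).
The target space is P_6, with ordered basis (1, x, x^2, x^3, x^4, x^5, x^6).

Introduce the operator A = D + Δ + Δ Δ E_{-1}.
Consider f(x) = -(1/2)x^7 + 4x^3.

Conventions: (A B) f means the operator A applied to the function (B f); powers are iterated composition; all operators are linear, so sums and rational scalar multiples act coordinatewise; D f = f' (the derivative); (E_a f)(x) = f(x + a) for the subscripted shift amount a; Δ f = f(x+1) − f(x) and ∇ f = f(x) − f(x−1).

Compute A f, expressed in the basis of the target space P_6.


g(x) = -7x^6 - (63/2)x^5 - (35/2)x^4 - (105/2)x^3 + (27/2)x^2 + (51/2)x + 7/2

D f = -(7/2)x^6 + 12x^2
Δ f = -(7/2)x^6 - (21/2)x^5 - (35/2)x^4 - (35/2)x^3 + (3/2)x^2 + (17/2)x + 7/2
E_{-1} f = -(1/2)x^7 + (7/2)x^6 - (21/2)x^5 + (35/2)x^4 - (27/2)x^3 - (3/2)x^2 + (17/2)x - 7/2
Δ E_{-1} f = -(7/2)x^6 + (21/2)x^5 - (35/2)x^4 + (35/2)x^3 + (3/2)x^2 - (17/2)x + 7/2
Δ Δ E_{-1} f = -21x^5 - 35x^3 + 17x
(D + Δ + Δ Δ E_{-1}) f = -7x^6 - (63/2)x^5 - (35/2)x^4 - (105/2)x^3 + (27/2)x^2 + (51/2)x + 7/2


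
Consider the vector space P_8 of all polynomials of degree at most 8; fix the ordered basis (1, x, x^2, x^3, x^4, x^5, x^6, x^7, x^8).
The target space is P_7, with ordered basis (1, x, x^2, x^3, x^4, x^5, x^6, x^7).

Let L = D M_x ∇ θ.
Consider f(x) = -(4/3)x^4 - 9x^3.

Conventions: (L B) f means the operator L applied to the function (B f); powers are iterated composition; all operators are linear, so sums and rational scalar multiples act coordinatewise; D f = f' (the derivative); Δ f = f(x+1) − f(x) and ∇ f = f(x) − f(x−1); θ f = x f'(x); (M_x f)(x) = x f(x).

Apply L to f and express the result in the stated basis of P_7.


θ f = -(16/3)x^4 - 27x^3
∇ θ f = -(64/3)x^3 - 49x^2 + (179/3)x - 65/3
M_x (∇ θ) f = -(64/3)x^4 - 49x^3 + (179/3)x^2 - (65/3)x
D M_x (∇ θ) f = -(256/3)x^3 - 147x^2 + (358/3)x - 65/3

the image equals g(x) = -(256/3)x^3 - 147x^2 + (358/3)x - 65/3


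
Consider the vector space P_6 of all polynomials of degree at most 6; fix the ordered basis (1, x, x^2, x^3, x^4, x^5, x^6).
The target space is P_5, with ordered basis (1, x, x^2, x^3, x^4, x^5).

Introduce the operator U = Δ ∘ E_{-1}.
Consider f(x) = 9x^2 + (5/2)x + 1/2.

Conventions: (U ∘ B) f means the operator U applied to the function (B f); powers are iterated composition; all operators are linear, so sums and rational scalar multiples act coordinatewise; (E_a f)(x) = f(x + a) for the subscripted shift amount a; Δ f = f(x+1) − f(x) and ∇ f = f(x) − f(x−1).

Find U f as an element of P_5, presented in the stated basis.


g(x) = 18x - 13/2

E_{-1} f = 9x^2 - (31/2)x + 7
Δ E_{-1} f = 18x - 13/2


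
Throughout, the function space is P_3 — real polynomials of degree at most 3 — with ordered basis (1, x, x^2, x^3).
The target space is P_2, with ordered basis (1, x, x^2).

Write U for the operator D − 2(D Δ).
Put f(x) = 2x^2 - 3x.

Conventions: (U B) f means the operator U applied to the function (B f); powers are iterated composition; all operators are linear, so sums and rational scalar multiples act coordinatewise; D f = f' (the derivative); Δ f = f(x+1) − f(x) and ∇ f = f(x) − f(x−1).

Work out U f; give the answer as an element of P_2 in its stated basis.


D f = 4x - 3
Δ f = 4x - 1
D Δ f = 4
(-2(D Δ)) f = -8
(D − 2(D Δ)) f = 4x - 11

the result is g(x) = 4x - 11


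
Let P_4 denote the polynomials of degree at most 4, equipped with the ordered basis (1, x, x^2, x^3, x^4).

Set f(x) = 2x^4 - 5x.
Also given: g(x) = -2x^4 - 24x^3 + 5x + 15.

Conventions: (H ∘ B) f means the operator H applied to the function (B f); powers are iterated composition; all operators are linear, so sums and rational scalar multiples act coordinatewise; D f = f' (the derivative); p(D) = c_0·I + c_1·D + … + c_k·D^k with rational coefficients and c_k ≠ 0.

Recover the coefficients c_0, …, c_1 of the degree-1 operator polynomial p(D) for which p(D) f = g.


p(D) = -I − 3·D, i.e. c_0 = -1, c_1 = -3

D^0 f = 2x^4 - 5x
D^1 f = 8x^3 - 5
matching coefficients of g against c_0 f + c_1 Df + … from the top degree down determines the c_i
solution: c_0 = -1, c_1 = -3


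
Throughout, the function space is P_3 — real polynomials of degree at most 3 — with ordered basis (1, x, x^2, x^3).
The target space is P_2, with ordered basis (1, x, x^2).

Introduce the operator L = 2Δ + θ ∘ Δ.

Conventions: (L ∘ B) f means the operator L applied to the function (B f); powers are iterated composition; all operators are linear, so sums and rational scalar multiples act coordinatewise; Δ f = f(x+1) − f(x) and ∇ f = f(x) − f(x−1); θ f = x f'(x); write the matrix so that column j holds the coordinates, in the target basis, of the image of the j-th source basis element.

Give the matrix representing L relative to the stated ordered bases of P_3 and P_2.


image of 1: 0
image of x: 2
image of x^2: 6x + 2
image of x^3: 12x^2 + 9x + 2
each image's coordinates form column j of the matrix

the matrix is [[0, 2, 2, 2]; [0, 0, 6, 9]; [0, 0, 0, 12]] (rows listed top to bottom)


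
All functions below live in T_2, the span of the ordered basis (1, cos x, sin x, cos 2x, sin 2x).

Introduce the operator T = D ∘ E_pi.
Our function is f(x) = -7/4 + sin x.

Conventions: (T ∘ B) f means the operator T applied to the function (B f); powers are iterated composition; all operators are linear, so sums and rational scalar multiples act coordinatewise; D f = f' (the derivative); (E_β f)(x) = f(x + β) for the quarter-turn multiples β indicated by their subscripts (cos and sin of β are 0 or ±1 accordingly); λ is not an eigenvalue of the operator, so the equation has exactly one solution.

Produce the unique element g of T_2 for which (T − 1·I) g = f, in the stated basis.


write g with unknown coordinates in the stated basis and equate coefficients in (T − 1·I) g = f
solving from the highest basis element down gives g = 7/4 + (1/2)cos x - (1/2)sin x
check: T g = (1/2)cos x + (1/2)sin x
so T g − 1·g = -7/4 + sin x = f ✓

g(x) = 7/4 + (1/2)cos x - (1/2)sin x


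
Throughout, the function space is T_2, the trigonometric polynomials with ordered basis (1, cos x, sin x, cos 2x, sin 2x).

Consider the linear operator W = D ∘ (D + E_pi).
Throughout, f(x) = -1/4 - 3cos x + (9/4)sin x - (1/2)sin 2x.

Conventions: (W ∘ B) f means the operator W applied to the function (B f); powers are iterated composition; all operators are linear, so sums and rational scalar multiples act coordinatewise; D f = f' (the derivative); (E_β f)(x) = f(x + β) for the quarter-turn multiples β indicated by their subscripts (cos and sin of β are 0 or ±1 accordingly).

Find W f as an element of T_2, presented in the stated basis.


the image equals g(x) = (3/4)cos x - (21/4)sin x - cos 2x + 2sin 2x

D f = (9/4)cos x + 3sin x - cos 2x
E_pi f = -1/4 + 3cos x - (9/4)sin x - (1/2)sin 2x
(D + E_pi) f = -1/4 + (21/4)cos x + (3/4)sin x - cos 2x - (1/2)sin 2x
D (D + E_pi) f = (3/4)cos x - (21/4)sin x - cos 2x + 2sin 2x


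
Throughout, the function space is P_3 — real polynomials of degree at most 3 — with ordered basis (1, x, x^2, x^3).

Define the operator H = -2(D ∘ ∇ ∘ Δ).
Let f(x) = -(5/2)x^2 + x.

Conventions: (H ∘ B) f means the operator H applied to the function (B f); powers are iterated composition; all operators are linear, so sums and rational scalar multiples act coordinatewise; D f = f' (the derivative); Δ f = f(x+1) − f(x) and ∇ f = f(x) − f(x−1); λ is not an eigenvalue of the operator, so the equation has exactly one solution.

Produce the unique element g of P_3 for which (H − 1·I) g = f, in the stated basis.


the result is g(x) = (5/2)x^2 - x

write g with unknown coordinates in the stated basis and equate coefficients in (H − 1·I) g = f
solving from the highest basis element down gives g = (5/2)x^2 - x
check: H g = 0
so H g − 1·g = -(5/2)x^2 + x = f ✓


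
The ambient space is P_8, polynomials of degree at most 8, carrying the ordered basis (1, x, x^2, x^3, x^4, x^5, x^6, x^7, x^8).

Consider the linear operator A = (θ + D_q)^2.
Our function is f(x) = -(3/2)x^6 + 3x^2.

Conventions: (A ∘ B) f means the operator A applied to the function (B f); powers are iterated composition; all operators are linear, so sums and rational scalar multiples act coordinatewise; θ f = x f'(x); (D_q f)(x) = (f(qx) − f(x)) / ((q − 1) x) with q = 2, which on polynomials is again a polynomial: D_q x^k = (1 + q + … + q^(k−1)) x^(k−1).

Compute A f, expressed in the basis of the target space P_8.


g(x) = -54x^6 - (2079/2)x^5 - (5859/2)x^4 + 12x^2 + 27x + 9

θ f = -9x^6 + 6x^2
D_q f = -(189/2)x^5 + 9x
(θ + D_q) f = -9x^6 - (189/2)x^5 + 6x^2 + 9x
θ (θ + D_q) f = -54x^6 - (945/2)x^5 + 12x^2 + 9x
D_q (θ + D_q) f = -567x^5 - (5859/2)x^4 + 18x + 9
(θ + D_q) (θ + D_q) f = -54x^6 - (2079/2)x^5 - (5859/2)x^4 + 12x^2 + 27x + 9


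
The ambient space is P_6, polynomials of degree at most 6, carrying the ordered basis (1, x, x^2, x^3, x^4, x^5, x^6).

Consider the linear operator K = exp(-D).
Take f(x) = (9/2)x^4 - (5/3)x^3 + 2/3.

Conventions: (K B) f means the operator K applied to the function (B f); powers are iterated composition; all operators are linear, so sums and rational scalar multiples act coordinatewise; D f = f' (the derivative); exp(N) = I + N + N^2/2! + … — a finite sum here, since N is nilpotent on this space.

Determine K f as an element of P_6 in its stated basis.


order-1 term: -18x^3 + 5x^2
order-2 term: 27x^2 - 5x
order-3 term: -18x + 5/3
order-4 term: 9/2
the series for exp(-D) f terminates at order 4
exp(-D) f = (9/2)x^4 - (59/3)x^3 + 32x^2 - 23x + 41/6

the image equals g(x) = (9/2)x^4 - (59/3)x^3 + 32x^2 - 23x + 41/6
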